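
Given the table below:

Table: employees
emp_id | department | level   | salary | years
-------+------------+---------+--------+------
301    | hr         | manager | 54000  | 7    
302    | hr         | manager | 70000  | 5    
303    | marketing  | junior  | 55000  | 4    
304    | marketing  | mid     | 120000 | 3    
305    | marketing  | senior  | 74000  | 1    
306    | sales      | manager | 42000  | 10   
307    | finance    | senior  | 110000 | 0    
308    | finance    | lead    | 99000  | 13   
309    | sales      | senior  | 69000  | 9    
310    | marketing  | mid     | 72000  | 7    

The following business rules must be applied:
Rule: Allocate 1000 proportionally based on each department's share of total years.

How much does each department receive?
finance: 220.34, hr: 203.39, marketing: 254.24, sales: 322.03

Step 1: Calculate total years = 59
Step 2: Calculate each department's proportion:
  finance: 13/59 = 22.03% → 220.34
  hr: 12/59 = 20.34% → 203.39
  marketing: 15/59 = 25.42% → 254.24
  sales: 19/59 = 32.20% → 322.03
Step 3: Verify: sum of allocations ≈ 1000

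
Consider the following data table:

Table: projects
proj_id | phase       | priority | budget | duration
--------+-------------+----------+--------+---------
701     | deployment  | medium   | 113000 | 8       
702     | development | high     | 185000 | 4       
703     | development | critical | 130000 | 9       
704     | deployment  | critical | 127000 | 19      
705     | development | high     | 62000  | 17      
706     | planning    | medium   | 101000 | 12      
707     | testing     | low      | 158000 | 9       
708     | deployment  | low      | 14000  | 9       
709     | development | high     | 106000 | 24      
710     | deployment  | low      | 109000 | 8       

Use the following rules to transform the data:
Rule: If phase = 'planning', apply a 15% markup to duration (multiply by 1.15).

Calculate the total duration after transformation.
120.8

Step 1: Records with phase = 'planning' have total duration = 12
Step 2: Apply multiplier: 12 × 1.15 = 13.8
Step 3: Other records total: 107
Step 4: Final sum = 13.8 + 107 = 120.8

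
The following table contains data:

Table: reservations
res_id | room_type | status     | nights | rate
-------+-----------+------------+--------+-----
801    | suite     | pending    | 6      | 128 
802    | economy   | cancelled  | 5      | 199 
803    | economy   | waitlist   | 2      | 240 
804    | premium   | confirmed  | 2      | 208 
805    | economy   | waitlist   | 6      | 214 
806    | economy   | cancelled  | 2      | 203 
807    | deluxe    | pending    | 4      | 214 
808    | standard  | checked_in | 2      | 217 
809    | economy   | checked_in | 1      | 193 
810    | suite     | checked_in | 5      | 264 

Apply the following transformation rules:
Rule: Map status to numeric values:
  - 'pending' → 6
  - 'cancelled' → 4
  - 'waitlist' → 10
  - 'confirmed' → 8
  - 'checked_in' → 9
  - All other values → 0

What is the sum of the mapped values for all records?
75

Step 1: Apply mapping to each record
Step 2: Count by status:
  'pending': 2 records × 6 = 12
  'cancelled': 2 records × 4 = 8
  'waitlist': 2 records × 10 = 20
  'confirmed': 1 records × 8 = 8
  'checked_in': 3 records × 9 = 27
Step 3: Sum all mapped values = 75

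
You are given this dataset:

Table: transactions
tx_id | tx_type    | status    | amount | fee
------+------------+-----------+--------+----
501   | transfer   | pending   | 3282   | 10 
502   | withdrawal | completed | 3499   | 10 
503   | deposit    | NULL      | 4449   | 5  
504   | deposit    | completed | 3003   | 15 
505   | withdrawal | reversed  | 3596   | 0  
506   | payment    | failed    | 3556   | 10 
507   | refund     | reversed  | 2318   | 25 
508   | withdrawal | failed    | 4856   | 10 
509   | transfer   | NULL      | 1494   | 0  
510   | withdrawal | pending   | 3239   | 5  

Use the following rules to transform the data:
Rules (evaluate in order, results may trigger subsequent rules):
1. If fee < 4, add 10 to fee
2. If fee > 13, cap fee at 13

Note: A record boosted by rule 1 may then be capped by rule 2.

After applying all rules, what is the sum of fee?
96

Step 1: Apply rule 1 to records with fee < 4
  - 2 records get bonus of 10
  - Of these, 0 records then exceed 13 and get capped
Step 2: Apply rule 2 to records with fee > 13
  - 2 records (original) are capped
Step 3: Calculate final sum = 96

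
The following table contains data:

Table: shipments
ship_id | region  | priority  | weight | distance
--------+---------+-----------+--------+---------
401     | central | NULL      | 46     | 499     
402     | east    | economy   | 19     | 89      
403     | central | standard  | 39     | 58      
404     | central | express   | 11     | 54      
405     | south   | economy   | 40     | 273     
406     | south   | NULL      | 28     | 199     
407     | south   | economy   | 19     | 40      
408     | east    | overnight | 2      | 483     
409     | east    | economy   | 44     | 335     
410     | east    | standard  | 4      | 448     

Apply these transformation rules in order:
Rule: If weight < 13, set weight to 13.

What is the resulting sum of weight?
274

Step 1: 3 records have weight < 13
Step 2: These records originally summed to 17
Step 3: After setting to minimum: 3 × 13 = 39
Step 4: Unaffected records sum: 235
Step 5: Final sum = 39 + 235 = 274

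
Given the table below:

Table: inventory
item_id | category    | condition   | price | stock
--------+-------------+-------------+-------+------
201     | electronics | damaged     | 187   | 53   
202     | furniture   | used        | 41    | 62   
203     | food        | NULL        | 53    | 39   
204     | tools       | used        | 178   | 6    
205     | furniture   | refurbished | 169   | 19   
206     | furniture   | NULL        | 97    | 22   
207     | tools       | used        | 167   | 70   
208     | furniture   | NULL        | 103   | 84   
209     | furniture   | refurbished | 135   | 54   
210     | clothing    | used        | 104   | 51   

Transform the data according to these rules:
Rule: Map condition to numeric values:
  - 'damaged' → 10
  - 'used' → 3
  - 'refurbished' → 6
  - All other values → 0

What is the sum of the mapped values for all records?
34

Step 1: Apply mapping to each record
Step 2: Count by status:
  'damaged': 1 records × 10 = 10
  'used': 4 records × 3 = 12
  'refurbished': 2 records × 6 = 12
Step 3: Sum all mapped values = 34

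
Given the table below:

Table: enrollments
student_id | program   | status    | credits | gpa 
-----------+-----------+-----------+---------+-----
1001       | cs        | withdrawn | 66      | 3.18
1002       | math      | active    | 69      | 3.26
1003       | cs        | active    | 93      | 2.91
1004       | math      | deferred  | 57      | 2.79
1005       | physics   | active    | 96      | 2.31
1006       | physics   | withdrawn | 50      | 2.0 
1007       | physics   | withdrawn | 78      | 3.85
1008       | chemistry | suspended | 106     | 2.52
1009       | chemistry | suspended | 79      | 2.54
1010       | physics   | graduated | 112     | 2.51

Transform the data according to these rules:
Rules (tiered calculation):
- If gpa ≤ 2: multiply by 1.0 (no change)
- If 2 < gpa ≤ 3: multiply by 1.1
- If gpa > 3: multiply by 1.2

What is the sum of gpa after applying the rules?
31.49

Step 1: Tier 1 (gpa ≤ 2): 1 records, sum = 2.0 × 1.0 = 2.0
Step 2: Tier 2 (2 < gpa ≤ 3): 6 records, sum = 15.58 × 1.1 = 17.14
Step 3: Tier 3 (gpa > 3): 3 records, sum = 10.29 × 1.2 = 12.35
Step 4: Final sum = 2.0 + 17.14 + 12.35 = 31.49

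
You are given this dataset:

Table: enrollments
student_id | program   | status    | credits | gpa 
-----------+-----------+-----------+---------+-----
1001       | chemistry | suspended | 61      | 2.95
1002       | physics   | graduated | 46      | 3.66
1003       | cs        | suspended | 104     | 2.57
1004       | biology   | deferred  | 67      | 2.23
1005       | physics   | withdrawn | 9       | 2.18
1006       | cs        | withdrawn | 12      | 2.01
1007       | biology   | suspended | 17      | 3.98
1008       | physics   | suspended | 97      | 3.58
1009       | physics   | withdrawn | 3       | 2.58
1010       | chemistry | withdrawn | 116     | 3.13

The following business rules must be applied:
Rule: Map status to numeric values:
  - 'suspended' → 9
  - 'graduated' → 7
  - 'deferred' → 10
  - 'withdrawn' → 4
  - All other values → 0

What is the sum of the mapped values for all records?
69

Step 1: Apply mapping to each record
Step 2: Count by status:
  'suspended': 4 records × 9 = 36
  'graduated': 1 records × 7 = 7
  'deferred': 1 records × 10 = 10
  'withdrawn': 4 records × 4 = 16
Step 3: Sum all mapped values = 69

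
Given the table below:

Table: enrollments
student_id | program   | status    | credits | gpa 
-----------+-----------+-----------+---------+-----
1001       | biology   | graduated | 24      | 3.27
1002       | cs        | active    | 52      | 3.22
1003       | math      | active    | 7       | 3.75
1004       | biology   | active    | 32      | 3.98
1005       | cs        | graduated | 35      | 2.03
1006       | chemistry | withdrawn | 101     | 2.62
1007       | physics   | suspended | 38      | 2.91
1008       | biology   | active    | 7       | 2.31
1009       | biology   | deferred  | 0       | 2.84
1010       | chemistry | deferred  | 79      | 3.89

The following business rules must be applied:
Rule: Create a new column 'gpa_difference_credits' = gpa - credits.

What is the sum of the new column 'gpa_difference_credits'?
-344.18

Step 1: For each record, compute gpa - credits
Example calculations:
  3.27 - 24 = -20.73
  3.22 - 52 = -48.78
  3.75 - 7 = -3.25
  ...
Step 2: Sum all derived values
Step 3: Total = -344.18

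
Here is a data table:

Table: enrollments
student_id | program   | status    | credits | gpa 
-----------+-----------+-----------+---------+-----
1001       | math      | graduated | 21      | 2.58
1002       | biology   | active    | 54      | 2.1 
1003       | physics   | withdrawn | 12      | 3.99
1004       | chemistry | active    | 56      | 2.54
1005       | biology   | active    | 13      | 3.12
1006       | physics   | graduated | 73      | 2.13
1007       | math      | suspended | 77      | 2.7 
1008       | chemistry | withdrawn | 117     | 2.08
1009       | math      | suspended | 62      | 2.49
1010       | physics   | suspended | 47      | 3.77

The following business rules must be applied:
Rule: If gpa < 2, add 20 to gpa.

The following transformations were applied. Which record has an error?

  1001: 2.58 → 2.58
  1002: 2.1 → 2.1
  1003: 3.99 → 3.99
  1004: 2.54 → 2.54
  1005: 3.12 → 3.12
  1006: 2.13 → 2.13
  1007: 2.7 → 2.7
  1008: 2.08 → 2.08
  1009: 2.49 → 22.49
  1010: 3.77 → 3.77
Record 1009 has an error. The correct transformed value should be 2.49, not 22.49.

Step 1: Check each record against the rule
Step 2: Record 1009 has gpa = 2.49
Step 3: Since 2.49 >= 2, the bonus should not have been applied
Step 4: Correct value = 2.49, but claimed value = 22.49
Conclusion: Record 1009 has the error.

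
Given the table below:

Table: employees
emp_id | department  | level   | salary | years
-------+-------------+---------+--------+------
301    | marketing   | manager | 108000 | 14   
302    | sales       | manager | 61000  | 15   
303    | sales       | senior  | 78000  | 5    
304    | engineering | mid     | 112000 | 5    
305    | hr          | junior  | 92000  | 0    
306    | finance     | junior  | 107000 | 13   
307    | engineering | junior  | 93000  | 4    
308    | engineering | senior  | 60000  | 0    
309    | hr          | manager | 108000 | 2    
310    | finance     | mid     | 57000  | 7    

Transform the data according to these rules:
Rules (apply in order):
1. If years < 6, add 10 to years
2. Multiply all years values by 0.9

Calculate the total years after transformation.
112.5

Step 1: Apply Rule 1 - Add 10 to records with years < 6
  - 6 records affected: 16 + (6 × 10) = 76
  - Unaffected records: 49
  - Sum after Rule 1: 125
Step 2: Apply Rule 2 - Multiply all by 0.9
  - 125 × 0.9 = 112.5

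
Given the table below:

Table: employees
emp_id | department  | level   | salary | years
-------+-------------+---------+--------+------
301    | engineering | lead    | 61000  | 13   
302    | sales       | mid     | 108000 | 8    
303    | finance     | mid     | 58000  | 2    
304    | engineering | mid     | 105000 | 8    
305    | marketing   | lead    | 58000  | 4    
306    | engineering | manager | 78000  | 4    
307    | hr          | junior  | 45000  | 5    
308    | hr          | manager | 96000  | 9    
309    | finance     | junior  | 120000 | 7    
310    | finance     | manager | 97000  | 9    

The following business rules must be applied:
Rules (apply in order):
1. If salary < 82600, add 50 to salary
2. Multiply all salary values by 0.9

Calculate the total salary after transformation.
743625.0

Step 1: Apply Rule 1 - Add 50 to records with salary < 82600
  - 5 records affected: 300000 + (5 × 50) = 300250
  - Unaffected records: 526000
  - Sum after Rule 1: 826250
Step 2: Apply Rule 2 - Multiply all by 0.9
  - 826250 × 0.9 = 743625.0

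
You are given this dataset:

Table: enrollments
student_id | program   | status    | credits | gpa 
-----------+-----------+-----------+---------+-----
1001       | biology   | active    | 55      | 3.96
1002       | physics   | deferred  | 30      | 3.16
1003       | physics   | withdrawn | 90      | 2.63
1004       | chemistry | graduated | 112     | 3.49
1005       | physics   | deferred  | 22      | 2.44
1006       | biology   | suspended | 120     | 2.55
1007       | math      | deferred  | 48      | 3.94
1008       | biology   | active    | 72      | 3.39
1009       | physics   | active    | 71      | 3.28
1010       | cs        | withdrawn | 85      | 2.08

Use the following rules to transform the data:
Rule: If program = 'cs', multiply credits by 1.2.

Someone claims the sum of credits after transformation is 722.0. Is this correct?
Yes, the result is correct.

Step 1: Calculate the correct sum after transformation
Step 2: Apply multiplier 1.2 to records where program = 'cs'
Step 3: Correct result = 722.0
Step 4: Claimed result = 722.0
Step 5: 722.0 = 722.0 ✓
Conclusion: The claimed result is correct.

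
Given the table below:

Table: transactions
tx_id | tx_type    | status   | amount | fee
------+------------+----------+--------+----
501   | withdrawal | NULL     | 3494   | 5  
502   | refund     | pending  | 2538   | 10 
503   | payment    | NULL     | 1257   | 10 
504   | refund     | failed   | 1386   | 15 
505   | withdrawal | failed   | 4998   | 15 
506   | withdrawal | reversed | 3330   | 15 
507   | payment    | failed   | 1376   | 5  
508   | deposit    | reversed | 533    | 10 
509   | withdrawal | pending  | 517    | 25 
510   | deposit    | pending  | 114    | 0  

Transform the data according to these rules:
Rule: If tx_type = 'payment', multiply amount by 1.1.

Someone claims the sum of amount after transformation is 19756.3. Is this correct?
No, the correct result is 19806.3.

Step 1: Calculate the correct sum after transformation
Step 2: Apply multiplier 1.1 to records where tx_type = 'payment'
Step 3: Correct result = 19806.3
Step 4: Claimed result = 19756.3
Step 5: 19806.3 ≠ 19756.3
Conclusion: The claimed result is incorrect. The correct answer is 19806.3.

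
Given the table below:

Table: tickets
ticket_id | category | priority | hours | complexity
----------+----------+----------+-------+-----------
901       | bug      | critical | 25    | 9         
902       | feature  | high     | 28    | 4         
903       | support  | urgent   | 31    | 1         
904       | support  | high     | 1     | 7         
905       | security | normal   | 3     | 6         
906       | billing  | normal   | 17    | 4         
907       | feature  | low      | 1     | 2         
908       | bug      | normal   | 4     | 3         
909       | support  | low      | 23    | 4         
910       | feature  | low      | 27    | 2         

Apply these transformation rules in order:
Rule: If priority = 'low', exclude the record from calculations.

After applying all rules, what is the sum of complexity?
34

Step 1: Identify records where priority = 'low'
Step 2: The excluded records sum to 8
Step 3: Original total complexity = 42
Step 4: Remaining total = 42 - 8 = 34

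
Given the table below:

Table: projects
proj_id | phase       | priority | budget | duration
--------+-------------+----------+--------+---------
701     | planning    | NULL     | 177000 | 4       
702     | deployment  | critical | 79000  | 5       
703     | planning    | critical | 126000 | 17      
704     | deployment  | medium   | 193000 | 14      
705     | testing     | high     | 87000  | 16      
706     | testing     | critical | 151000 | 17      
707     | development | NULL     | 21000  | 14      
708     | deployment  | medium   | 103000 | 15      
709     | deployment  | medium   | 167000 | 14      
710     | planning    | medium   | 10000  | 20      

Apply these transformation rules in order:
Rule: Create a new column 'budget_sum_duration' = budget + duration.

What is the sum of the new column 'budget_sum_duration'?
1114136

Step 1: For each record, compute budget + duration
Example calculations:
  177000 + 4 = 177004
  79000 + 5 = 79005
  126000 + 17 = 126017
  ...
Step 2: Sum all derived values
Step 3: Total = 1114136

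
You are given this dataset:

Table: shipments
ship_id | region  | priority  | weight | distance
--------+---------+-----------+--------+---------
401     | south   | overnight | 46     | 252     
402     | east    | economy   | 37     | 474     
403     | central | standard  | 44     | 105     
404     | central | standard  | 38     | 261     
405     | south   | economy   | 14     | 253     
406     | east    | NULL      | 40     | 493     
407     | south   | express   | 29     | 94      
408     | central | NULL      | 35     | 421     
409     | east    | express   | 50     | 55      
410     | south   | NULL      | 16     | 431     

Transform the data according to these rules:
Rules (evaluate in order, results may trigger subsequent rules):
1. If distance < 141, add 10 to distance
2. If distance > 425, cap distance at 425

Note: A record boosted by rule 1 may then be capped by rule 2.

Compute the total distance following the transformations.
2746

Step 1: Apply rule 1 to records with distance < 141
  - 3 records get bonus of 10
  - Of these, 0 records then exceed 425 and get capped
Step 2: Apply rule 2 to records with distance > 425
  - 3 records (original) are capped
Step 3: Calculate final sum = 2746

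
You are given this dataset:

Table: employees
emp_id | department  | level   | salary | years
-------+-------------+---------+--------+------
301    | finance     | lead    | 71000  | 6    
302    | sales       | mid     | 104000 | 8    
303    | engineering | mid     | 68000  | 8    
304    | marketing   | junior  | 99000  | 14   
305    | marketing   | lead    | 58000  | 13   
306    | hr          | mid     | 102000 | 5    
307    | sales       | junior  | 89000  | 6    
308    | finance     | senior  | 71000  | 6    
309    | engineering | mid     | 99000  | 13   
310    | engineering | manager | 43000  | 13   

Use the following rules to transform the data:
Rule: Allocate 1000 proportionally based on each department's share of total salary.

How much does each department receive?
engineering: 261.19, finance: 176.62, hr: 126.87, marketing: 195.27, sales: 240.05

Step 1: Calculate total salary = 804000
Step 2: Calculate each department's proportion:
  engineering: 210000/804000 = 26.12% → 261.19
  finance: 142000/804000 = 17.66% → 176.62
  hr: 102000/804000 = 12.69% → 126.87
  marketing: 157000/804000 = 19.53% → 195.27
  sales: 193000/804000 = 24.00% → 240.05
Step 3: Verify: sum of allocations ≈ 1000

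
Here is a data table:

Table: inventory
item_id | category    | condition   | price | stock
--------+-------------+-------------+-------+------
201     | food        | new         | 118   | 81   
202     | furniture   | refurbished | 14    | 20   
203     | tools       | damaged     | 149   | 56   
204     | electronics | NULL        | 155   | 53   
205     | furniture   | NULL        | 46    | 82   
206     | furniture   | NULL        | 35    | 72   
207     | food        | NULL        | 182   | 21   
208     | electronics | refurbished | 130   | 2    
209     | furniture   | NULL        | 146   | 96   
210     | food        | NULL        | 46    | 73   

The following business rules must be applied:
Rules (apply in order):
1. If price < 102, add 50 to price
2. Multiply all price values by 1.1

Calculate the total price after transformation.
1343.1

Step 1: Apply Rule 1 - Add 50 to records with price < 102
  - 4 records affected: 141 + (4 × 50) = 341
  - Unaffected records: 880
  - Sum after Rule 1: 1221
Step 2: Apply Rule 2 - Multiply all by 1.1
  - 1221 × 1.1 = 1343.1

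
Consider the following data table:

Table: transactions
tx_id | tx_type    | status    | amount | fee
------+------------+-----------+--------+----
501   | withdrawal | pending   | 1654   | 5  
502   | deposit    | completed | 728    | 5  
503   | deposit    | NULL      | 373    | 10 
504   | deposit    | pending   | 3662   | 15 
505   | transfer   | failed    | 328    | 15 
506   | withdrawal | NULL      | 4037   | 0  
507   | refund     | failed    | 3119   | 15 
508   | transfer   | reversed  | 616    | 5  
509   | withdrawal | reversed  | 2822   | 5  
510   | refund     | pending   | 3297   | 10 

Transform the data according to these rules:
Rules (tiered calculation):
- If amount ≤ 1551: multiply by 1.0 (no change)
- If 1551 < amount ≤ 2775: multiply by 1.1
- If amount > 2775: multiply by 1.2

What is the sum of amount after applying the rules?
24188.8

Step 1: Tier 1 (amount ≤ 1551): 4 records, sum = 2045 × 1.0 = 2045.0
Step 2: Tier 2 (1551 < amount ≤ 2775): 1 records, sum = 1654 × 1.1 = 1819.4
Step 3: Tier 3 (amount > 2775): 5 records, sum = 16937 × 1.2 = 20324.4
Step 4: Final sum = 2045.0 + 1819.4 + 20324.4 = 24188.8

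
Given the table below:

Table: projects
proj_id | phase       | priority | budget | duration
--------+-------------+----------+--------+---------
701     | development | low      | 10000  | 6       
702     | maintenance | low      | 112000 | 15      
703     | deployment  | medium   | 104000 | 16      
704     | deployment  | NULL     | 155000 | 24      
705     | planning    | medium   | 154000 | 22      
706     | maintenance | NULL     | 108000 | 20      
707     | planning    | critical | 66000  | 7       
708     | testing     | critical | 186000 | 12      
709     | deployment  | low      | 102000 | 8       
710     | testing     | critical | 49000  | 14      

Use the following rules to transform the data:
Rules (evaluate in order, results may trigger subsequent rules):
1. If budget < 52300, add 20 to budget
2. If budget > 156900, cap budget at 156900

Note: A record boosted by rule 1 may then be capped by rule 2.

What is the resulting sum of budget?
1016940

Step 1: Apply rule 1 to records with budget < 52300
  - 2 records get bonus of 20
  - Of these, 0 records then exceed 156900 and get capped
Step 2: Apply rule 2 to records with budget > 156900
  - 1 records (original) are capped
Step 3: Calculate final sum = 1016940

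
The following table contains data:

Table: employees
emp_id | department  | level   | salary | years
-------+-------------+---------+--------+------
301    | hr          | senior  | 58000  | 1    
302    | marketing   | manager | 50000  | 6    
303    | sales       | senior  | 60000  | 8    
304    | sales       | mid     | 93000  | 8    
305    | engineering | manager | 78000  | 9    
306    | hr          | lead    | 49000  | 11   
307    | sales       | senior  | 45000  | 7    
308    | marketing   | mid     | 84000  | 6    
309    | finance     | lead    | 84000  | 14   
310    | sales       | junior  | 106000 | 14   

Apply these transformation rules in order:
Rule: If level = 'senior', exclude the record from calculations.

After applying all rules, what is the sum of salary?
544000

Step 1: Identify records where level = 'senior'
Step 2: The excluded records sum to 163000
Step 3: Original total salary = 707000
Step 4: Remaining total = 707000 - 163000 = 544000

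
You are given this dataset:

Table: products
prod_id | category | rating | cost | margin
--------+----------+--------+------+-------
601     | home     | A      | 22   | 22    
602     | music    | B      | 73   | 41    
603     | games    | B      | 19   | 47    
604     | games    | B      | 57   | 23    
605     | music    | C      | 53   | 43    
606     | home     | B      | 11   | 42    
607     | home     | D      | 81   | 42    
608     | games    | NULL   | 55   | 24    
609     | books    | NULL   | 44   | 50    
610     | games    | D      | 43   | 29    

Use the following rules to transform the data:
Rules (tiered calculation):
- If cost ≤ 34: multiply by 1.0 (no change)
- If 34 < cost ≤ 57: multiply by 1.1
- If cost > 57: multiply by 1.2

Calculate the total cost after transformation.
514.0

Step 1: Tier 1 (cost ≤ 34): 3 records, sum = 52 × 1.0 = 52.0
Step 2: Tier 2 (34 < cost ≤ 57): 5 records, sum = 252 × 1.1 = 277.2
Step 3: Tier 3 (cost > 57): 2 records, sum = 154 × 1.2 = 184.8
Step 4: Final sum = 52.0 + 277.2 + 184.8 = 514.0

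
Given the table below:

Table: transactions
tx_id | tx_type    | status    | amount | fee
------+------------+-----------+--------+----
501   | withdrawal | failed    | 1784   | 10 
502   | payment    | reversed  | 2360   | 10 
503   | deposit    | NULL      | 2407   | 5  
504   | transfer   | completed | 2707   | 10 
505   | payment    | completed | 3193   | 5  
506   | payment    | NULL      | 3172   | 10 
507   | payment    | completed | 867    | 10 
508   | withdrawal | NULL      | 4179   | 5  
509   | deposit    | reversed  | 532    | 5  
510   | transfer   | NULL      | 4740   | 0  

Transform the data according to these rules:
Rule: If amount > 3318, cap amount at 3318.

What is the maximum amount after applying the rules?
3318

Step 1: Original maximum amount = 4740
Step 2: Apply cap at 3318
Step 3: 2 records had amount > 3318 and were capped
Step 4: Maximum after transformation = 3318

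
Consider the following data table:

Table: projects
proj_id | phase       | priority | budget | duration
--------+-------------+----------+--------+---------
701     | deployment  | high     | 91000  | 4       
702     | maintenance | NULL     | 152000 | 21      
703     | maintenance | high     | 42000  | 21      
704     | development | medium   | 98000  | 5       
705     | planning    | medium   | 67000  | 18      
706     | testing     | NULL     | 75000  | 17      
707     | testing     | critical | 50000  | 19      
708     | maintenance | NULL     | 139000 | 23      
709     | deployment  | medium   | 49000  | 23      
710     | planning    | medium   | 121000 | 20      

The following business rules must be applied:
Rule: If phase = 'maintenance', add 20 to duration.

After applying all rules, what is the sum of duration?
231

Step 1: Count records where phase = 'maintenance': 3
Step 2: Total bonus added: 3 × 20 = 60
Step 3: Original sum of duration: 171
Step 4: Final sum = 171 + 60 = 231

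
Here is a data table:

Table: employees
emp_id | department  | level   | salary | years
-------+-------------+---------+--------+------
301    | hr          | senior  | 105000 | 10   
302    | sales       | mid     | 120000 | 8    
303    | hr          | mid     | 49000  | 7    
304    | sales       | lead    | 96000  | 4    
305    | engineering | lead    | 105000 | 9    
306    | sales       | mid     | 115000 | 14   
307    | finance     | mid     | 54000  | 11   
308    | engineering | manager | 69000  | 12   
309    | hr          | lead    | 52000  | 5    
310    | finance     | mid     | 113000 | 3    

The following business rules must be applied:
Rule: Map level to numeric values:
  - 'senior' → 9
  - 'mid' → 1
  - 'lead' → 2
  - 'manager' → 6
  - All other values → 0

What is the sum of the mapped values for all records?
26

Step 1: Apply mapping to each record
Step 2: Count by status:
  'senior': 1 records × 9 = 9
  'mid': 5 records × 1 = 5
  'lead': 3 records × 2 = 6
  'manager': 1 records × 6 = 6
Step 3: Sum all mapped values = 26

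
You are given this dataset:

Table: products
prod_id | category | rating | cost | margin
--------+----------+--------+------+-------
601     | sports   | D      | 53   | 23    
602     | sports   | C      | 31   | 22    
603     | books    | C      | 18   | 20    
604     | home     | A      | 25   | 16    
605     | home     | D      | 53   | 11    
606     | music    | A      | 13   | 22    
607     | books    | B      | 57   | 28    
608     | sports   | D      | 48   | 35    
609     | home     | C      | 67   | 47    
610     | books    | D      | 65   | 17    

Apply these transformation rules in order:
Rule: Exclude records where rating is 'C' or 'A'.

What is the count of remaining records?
5

Step 1: Count records to exclude
  - 3 (C) + 2 (A) = 5 records
Step 2: Total records: 10
Step 3: Remaining = 10 - 5 = 5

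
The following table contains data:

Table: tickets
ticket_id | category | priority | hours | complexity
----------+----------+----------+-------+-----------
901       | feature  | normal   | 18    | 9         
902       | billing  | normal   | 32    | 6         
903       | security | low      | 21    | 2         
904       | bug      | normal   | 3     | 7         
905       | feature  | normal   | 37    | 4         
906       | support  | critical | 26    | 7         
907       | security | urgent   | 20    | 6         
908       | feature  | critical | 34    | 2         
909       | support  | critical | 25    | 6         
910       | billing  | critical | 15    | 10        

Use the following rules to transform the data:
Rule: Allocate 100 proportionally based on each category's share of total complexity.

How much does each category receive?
billing: 27.12, bug: 11.86, feature: 25.42, security: 13.56, support: 22.03

Step 1: Calculate total complexity = 59
Step 2: Calculate each category's proportion:
  billing: 16/59 = 27.12% → 27.12
  bug: 7/59 = 11.86% → 11.86
  feature: 15/59 = 25.42% → 25.42
  security: 8/59 = 13.56% → 13.56
  support: 13/59 = 22.03% → 22.03
Step 3: Verify: sum of allocations ≈ 100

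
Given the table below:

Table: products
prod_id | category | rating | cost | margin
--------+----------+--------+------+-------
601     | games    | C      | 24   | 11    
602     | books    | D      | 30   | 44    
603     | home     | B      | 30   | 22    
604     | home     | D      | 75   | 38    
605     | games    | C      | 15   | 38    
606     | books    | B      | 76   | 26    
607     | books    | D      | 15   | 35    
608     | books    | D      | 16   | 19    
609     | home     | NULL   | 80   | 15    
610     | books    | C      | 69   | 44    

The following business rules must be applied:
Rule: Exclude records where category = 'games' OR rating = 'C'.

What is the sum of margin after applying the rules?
199

Step 1: Find records where category = 'games' OR rating = 'C'
Step 2: 3 records match, summing to 93
Step 3: Original sum: 292
Step 4: Remaining sum = 292 - 93 = 199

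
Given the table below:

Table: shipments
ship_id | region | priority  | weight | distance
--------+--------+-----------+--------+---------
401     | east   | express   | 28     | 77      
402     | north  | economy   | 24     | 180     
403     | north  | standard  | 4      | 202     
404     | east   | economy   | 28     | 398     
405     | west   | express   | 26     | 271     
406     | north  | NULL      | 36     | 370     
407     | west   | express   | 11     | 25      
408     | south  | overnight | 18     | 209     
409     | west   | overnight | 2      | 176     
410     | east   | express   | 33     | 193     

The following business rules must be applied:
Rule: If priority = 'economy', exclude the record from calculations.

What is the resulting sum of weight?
158

Step 1: Identify records where priority = 'economy'
Step 2: The excluded records sum to 52
Step 3: Original total weight = 210
Step 4: Remaining total = 210 - 52 = 158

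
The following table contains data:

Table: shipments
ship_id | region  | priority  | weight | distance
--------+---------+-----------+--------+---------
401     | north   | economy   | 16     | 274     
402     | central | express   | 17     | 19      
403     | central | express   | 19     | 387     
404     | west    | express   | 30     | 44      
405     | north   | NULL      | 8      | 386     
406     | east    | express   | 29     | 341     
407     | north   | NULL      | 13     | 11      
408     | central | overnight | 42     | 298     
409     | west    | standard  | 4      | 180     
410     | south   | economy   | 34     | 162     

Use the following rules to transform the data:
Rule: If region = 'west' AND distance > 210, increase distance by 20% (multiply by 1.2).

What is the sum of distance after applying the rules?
2102

Step 1: Find records where region = 'west' AND distance > 210
Step 2: 0 records match, summing to 0
Step 3: After multiplier: 0 × 1.2 = 0.0
Step 4: Unaffected records sum: 2102
Step 5: Final sum = 0.0 + 2102 = 2102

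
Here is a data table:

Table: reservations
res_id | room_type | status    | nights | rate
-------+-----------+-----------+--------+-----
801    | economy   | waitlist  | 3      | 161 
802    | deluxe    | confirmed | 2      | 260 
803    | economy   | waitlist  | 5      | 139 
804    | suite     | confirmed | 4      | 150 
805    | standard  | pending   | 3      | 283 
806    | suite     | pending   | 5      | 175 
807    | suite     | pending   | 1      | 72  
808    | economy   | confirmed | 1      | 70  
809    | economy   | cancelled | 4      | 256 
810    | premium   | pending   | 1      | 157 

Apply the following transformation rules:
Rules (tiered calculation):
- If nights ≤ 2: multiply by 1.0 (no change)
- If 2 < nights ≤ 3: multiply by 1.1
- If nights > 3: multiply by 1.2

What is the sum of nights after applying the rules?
33.2

Step 1: Tier 1 (nights ≤ 2): 4 records, sum = 5 × 1.0 = 5.0
Step 2: Tier 2 (2 < nights ≤ 3): 2 records, sum = 6 × 1.1 = 6.6
Step 3: Tier 3 (nights > 3): 4 records, sum = 18 × 1.2 = 21.6
Step 4: Final sum = 5.0 + 6.6 + 21.6 = 33.2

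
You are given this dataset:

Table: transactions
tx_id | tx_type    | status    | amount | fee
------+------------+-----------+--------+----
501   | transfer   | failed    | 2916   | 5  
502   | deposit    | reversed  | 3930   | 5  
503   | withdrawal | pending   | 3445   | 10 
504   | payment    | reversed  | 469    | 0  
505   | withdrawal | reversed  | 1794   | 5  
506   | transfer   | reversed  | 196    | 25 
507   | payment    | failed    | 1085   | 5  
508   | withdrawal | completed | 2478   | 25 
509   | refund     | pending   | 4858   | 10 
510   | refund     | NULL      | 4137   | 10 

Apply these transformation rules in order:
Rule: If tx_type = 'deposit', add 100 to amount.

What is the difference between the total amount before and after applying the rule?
100

Step 1: Original sum of amount = 25308
Step 2: 1 records have tx_type = 'deposit'
Step 3: Each affected record changes by 100
Step 4: Total change = 1 × 100 = 100
Step 5: New sum = 25308 + 100 = 25408
Step 6: Difference = |25408 - 25308| = 100
        (Sum increased by 100)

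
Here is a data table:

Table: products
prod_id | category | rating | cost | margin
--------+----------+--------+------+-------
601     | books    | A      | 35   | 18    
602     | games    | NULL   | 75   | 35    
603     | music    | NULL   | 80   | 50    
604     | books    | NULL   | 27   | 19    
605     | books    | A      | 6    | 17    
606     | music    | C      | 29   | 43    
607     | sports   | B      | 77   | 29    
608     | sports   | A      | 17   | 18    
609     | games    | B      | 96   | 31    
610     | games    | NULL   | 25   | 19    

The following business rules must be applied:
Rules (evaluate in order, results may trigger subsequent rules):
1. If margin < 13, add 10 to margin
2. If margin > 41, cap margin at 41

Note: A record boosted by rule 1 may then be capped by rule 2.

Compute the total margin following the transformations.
268

Step 1: Apply rule 1 to records with margin < 13
  - 0 records get bonus of 10
  - Of these, 0 records then exceed 41 and get capped
Step 2: Apply rule 2 to records with margin > 41
  - 2 records (original) are capped
Step 3: Calculate final sum = 268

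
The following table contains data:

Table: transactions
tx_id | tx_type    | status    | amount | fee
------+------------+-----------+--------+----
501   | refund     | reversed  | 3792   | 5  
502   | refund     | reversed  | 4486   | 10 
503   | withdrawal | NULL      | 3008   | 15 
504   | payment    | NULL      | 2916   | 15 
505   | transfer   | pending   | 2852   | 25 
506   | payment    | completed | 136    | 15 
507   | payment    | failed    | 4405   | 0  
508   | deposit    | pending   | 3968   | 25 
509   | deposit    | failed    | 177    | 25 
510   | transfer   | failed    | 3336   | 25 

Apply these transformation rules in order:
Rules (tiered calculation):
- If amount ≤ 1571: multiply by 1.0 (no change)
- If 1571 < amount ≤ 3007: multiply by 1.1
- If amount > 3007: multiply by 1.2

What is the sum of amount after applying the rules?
34251.8

Step 1: Tier 1 (amount ≤ 1571): 2 records, sum = 313 × 1.0 = 313.0
Step 2: Tier 2 (1571 < amount ≤ 3007): 2 records, sum = 5768 × 1.1 = 6344.8
Step 3: Tier 3 (amount > 3007): 6 records, sum = 22995 × 1.2 = 27594.0
Step 4: Final sum = 313.0 + 6344.8 + 27594.0 = 34251.8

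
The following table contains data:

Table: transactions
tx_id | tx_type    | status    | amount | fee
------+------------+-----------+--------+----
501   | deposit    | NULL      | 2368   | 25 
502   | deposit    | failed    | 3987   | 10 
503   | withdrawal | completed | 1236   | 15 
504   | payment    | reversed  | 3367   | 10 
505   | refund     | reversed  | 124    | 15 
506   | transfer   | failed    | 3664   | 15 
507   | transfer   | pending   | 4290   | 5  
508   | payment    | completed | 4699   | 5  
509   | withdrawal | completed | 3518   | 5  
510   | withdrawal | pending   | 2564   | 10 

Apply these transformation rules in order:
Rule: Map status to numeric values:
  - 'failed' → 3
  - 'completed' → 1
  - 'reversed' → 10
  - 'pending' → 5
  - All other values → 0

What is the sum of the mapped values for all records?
39

Step 1: Apply mapping to each record
Step 2: Count by status:
  'failed': 2 records × 3 = 6
  'completed': 3 records × 1 = 3
  'reversed': 2 records × 10 = 20
  'pending': 2 records × 5 = 10
Step 3: Sum all mapped values = 39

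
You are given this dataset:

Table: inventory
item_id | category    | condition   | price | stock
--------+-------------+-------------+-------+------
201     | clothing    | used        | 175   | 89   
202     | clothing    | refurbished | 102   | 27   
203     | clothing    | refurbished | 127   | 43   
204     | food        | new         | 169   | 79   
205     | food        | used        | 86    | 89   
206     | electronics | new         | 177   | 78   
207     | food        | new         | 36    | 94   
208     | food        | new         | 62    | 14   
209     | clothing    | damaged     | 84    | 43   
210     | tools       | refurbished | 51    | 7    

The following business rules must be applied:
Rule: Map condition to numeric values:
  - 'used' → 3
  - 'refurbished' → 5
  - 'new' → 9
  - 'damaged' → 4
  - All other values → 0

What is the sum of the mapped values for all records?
61

Step 1: Apply mapping to each record
Step 2: Count by status:
  'used': 2 records × 3 = 6
  'refurbished': 3 records × 5 = 15
  'new': 4 records × 9 = 36
  'damaged': 1 records × 4 = 4
Step 3: Sum all mapped values = 61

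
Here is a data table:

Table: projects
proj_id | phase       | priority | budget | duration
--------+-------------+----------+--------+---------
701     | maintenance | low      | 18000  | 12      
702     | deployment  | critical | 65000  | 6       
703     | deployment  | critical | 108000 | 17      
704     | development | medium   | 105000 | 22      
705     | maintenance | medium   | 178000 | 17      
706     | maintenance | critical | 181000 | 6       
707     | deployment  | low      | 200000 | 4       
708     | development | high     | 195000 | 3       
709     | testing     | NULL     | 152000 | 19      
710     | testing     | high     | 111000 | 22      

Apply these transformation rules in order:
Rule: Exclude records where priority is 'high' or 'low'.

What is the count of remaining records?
6

Step 1: Count records to exclude
  - 2 (high) + 2 (low) = 4 records
Step 2: Total records: 10
Step 3: Remaining = 10 - 4 = 6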